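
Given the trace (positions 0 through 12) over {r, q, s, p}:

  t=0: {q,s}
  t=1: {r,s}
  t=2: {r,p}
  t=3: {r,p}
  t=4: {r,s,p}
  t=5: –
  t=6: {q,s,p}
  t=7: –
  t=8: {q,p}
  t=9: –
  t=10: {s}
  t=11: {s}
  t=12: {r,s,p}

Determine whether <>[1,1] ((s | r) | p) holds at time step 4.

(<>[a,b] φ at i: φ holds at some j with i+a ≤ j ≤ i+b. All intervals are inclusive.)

Check ((s | r) | p) at each j in [5,5]:
  j=5: false
No position in the window satisfies it → formula fails.

Does not hold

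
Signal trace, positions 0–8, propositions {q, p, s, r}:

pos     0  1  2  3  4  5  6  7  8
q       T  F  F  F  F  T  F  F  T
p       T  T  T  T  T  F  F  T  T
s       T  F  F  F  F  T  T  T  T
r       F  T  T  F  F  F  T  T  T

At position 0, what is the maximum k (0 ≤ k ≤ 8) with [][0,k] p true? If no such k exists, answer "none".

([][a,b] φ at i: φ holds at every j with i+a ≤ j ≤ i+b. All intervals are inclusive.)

4

p must hold from j=0 onward; find where it first fails.
  j=0: holds
  j=1: holds
  j=2: holds
  j=3: holds
  j=4: holds
  j=5: fails
Holds on [0,4], so largest k = 4.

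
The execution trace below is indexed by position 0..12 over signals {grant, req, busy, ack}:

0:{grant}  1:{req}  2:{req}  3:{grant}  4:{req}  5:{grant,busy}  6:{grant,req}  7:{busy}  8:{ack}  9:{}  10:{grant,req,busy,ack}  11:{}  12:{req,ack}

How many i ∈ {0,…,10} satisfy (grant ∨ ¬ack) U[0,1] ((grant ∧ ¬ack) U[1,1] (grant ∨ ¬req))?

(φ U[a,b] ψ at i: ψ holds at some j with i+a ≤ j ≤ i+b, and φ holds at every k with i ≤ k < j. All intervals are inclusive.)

Evaluate at each i in [0,10]:
  i=0: ✗ (no rhs in [0,1])
  i=1: ✗ (no rhs in [1,2])
  i=2: ✗ (no rhs in [2,3])
  i=3: ✗ (no rhs in [3,4])
  i=4: ✓ (rhs at j=5; lhs holds on [4,4])
  i=5: ✓ (rhs at j=5)
  i=6: ✓ (rhs at j=6)
  i=7: ✗ (no rhs in [7,8])
  i=8: ✗ (no rhs in [8,9])
  i=9: ✗ (no rhs in [9,10])
  i=10: ✗ (no rhs in [10,11])
Positions where it holds: {4, 5, 6} → 3.

3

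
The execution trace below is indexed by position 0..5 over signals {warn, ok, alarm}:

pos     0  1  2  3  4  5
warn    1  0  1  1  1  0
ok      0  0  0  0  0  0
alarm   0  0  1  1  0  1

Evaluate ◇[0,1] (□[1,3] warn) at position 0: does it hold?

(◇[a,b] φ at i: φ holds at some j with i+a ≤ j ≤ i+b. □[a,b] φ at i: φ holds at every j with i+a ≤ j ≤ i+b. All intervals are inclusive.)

Yes

Check □[1,3] warn at each j in [0,1]:
  j=0: fails at 1
  j=1: holds on [2,4]
Found at j=1 → formula holds.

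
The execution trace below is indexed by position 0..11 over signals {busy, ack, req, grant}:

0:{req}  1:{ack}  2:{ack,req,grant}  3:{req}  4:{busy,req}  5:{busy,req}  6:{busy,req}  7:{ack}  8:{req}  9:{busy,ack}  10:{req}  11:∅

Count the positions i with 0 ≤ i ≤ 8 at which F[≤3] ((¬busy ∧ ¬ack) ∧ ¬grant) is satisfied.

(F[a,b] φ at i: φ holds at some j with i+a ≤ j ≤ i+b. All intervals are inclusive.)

8

Evaluate at each i in [0,8]:
  i=0: ✓ (witness j=0)
  i=1: ✓ (witness j=3)
  i=2: ✓ (witness j=3)
  i=3: ✓ (witness j=3)
  i=4: ✗ (none in [4,7])
  i=5: ✓ (witness j=8)
  i=6: ✓ (witness j=8)
  i=7: ✓ (witness j=8)
  i=8: ✓ (witness j=8)
Positions where it holds: {0, 1, 2, 3, 5, 6, 7, 8} → 8.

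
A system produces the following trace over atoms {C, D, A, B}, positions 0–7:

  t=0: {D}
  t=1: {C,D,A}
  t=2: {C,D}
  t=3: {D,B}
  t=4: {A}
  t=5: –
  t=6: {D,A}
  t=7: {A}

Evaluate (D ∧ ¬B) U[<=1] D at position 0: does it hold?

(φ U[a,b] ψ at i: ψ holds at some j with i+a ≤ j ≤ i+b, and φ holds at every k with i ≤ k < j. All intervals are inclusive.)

Need some j in [0,1] with D, and (D ∧ ¬B) at every k in [0,j-1].
  j=0: D holds; no prefix to check → satisfied.

Holds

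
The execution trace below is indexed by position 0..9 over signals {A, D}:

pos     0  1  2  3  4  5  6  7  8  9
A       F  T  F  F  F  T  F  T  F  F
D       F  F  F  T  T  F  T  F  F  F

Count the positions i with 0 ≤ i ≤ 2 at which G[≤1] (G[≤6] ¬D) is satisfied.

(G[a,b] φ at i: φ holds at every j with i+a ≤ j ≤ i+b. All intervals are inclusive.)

0

Evaluate at each i in [0,2]:
  i=0: ✗ (fails at j=0)
  i=1: ✗ (fails at j=1)
  i=2: ✗ (fails at j=2)
Positions where it holds: {} → 0.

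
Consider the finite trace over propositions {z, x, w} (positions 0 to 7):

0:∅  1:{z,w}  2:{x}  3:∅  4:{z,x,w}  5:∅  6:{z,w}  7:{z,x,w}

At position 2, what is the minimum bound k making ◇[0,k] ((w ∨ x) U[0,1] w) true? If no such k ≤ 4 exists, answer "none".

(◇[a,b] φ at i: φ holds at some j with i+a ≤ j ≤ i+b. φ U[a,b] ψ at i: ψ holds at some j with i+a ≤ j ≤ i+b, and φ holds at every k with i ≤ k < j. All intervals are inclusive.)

2

Scan j = 2,3,… for ((w ∨ x) U[0,1] w):
  j=2: fails
  j=3: fails
  j=4: holds
First hit at j=4, so smallest k = 4-2 = 2.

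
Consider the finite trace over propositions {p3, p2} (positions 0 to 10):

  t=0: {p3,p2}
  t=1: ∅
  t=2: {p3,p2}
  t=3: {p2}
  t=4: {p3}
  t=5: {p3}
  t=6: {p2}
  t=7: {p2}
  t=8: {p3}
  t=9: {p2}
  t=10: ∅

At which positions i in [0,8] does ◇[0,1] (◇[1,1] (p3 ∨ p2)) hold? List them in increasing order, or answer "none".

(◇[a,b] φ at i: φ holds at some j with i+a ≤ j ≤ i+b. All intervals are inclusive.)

0, 1, 2, 3, 4, 5, 6, 7, 8

Evaluate at each i in [0,8]:
  i=0: ✓ (witness j=1)
  i=1: ✓ (witness j=1)
  i=2: ✓ (witness j=2)
  i=3: ✓ (witness j=3)
  i=4: ✓ (witness j=4)
  i=5: ✓ (witness j=5)
  i=6: ✓ (witness j=6)
  i=7: ✓ (witness j=7)
  i=8: ✓ (witness j=8)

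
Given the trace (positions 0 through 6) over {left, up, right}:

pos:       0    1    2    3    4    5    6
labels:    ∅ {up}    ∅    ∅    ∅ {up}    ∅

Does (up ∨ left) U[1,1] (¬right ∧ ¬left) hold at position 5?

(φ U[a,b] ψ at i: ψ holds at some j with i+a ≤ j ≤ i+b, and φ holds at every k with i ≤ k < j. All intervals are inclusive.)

Need some j in [6,6] with (¬right ∧ ¬left), and (up ∨ left) at every k in [5,j-1].
  j=6: (¬right ∧ ¬left) holds; (up ∨ left) holds at every k in [5,5] → satisfied.

Holds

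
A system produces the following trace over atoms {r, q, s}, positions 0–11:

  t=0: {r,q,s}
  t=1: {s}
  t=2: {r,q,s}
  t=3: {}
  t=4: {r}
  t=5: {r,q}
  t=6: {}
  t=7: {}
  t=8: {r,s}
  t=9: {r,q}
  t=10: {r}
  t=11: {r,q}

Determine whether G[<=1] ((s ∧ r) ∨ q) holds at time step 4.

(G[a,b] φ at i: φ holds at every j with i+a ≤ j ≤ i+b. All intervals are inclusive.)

Check ((s ∧ r) ∨ q) at every j in [4,5]:
  j=4: false
  j=5: true
Fails at j=4 → formula fails.

False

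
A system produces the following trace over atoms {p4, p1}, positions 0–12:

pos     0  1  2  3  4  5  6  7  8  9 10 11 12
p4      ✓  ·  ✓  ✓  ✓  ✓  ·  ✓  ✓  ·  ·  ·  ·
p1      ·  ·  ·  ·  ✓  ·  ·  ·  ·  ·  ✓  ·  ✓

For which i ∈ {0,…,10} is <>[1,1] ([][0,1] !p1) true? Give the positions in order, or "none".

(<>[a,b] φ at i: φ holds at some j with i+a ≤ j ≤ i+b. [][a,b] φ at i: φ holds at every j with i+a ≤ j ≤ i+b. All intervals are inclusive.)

Evaluate at each i in [0,10]:
  i=0: ✓ (witness j=1)
  i=1: ✓ (witness j=2)
  i=2: ✗ (none in [3,3])
  i=3: ✗ (none in [4,4])
  i=4: ✓ (witness j=5)
  i=5: ✓ (witness j=6)
  i=6: ✓ (witness j=7)
  i=7: ✓ (witness j=8)
  i=8: ✗ (none in [9,9])
  i=9: ✗ (none in [10,10])
  i=10: ✗ (none in [11,11])

0, 1, 4, 5, 6, 7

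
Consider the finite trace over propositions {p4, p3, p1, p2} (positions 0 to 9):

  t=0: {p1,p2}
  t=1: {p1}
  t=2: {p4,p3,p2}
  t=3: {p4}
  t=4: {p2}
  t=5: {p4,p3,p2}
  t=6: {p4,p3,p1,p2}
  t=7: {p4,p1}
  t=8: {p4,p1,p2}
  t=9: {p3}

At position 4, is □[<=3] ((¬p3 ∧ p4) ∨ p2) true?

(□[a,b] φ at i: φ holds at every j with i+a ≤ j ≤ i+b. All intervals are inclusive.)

Yes

Check ((¬p3 ∧ p4) ∨ p2) at every j in [4,7]:
  j=4: true
  j=5: true
  j=6: true
  j=7: true
All positions satisfy it → formula holds.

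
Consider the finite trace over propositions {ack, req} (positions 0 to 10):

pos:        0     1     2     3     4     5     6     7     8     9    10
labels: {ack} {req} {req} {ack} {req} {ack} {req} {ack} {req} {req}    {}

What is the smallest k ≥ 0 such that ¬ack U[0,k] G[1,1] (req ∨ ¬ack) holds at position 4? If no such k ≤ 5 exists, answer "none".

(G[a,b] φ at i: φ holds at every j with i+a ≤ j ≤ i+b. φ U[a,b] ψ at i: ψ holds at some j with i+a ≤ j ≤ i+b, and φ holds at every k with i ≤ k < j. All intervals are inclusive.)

1

Need earliest j ≥ 4 with G[1,1] (req ∨ ¬ack), and ¬ack at every k in [4,j-1].
  j=4: rhs fails.
  j=5: rhs holds; lhs holds on [4,4]. k = 1.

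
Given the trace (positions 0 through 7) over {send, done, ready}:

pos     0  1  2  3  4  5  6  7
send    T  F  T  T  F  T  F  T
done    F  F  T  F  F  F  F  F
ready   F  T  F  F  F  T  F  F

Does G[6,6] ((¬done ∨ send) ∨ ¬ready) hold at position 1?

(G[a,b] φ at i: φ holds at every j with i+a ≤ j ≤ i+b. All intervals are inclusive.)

True

Check ((¬done ∨ send) ∨ ¬ready) at every j in [7,7]:
  j=7: true
All positions satisfy it → formula holds.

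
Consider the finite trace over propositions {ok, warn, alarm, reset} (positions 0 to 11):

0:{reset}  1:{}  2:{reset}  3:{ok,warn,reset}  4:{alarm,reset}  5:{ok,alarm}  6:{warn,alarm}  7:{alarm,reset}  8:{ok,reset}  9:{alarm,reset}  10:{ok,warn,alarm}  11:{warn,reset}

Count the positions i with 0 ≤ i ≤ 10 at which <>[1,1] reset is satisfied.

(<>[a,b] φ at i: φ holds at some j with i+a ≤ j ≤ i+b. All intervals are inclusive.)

Evaluate at each i in [0,10]:
  i=0: ✗ (none in [1,1])
  i=1: ✓ (witness j=2)
  i=2: ✓ (witness j=3)
  i=3: ✓ (witness j=4)
  i=4: ✗ (none in [5,5])
  i=5: ✗ (none in [6,6])
  i=6: ✓ (witness j=7)
  i=7: ✓ (witness j=8)
  i=8: ✓ (witness j=9)
  i=9: ✗ (none in [10,10])
  i=10: ✓ (witness j=11)
Positions where it holds: {1, 2, 3, 6, 7, 8, 10} → 7.

7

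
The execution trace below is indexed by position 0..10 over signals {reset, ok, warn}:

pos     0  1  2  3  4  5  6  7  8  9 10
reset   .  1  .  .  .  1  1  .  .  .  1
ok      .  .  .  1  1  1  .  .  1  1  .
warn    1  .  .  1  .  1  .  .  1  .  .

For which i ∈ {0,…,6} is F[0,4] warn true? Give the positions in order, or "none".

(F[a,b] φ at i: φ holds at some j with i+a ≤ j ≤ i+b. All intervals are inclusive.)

0, 1, 2, 3, 4, 5, 6

Evaluate at each i in [0,6]:
  i=0: ✓ (witness j=0)
  i=1: ✓ (witness j=3)
  i=2: ✓ (witness j=3)
  i=3: ✓ (witness j=3)
  i=4: ✓ (witness j=5)
  i=5: ✓ (witness j=5)
  i=6: ✓ (witness j=8)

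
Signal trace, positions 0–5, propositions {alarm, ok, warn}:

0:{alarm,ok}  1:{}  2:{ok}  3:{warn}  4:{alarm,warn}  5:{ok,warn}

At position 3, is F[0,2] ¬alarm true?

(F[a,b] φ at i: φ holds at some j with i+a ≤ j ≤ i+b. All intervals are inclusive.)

True

Check ¬alarm at each j in [3,5]:
  j=3: true
  j=4: false
  j=5: true
Found at j=3 → formula holds.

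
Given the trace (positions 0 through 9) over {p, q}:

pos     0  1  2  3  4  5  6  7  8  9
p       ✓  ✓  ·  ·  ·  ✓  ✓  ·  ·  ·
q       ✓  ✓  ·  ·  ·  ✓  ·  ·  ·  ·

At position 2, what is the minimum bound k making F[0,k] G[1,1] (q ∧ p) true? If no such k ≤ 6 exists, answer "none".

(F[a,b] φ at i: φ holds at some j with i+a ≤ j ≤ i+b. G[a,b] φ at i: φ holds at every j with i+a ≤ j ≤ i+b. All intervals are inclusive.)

Scan j = 2,3,… for G[1,1] (q ∧ p):
  j=2: fails
  j=3: fails
  j=4: holds
First hit at j=4, so smallest k = 4-2 = 2.

2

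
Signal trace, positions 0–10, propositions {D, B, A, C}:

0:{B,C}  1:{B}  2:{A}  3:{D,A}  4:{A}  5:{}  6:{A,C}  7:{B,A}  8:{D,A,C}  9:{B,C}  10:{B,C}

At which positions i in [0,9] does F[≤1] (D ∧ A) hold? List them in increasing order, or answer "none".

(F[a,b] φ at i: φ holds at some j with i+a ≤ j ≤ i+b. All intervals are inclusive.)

Evaluate at each i in [0,9]:
  i=0: ✗ (none in [0,1])
  i=1: ✗ (none in [1,2])
  i=2: ✓ (witness j=3)
  i=3: ✓ (witness j=3)
  i=4: ✗ (none in [4,5])
  i=5: ✗ (none in [5,6])
  i=6: ✗ (none in [6,7])
  i=7: ✓ (witness j=8)
  i=8: ✓ (witness j=8)
  i=9: ✗ (none in [9,10])

2, 3, 7, 8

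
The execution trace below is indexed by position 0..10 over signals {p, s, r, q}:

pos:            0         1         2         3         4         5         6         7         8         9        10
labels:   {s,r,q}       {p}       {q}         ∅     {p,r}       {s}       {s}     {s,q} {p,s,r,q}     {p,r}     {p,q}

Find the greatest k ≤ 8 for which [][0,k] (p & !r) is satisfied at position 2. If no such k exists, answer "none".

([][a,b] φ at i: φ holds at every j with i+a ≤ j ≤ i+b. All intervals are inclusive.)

none

(p & !r) must hold from j=2 onward; find where it first fails.
  j=2: fails → no k works.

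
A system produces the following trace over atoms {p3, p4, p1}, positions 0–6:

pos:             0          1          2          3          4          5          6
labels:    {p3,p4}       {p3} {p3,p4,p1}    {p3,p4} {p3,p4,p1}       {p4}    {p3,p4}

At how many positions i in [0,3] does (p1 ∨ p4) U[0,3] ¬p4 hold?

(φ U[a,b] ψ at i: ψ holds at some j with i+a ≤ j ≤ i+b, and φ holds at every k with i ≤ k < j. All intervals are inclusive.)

Evaluate at each i in [0,3]:
  i=0: ✓ (rhs at j=1; lhs holds on [0,0])
  i=1: ✓ (rhs at j=1)
  i=2: ✗ (no rhs in [2,5])
  i=3: ✗ (no rhs in [3,6])
Positions where it holds: {0, 1} → 2.

2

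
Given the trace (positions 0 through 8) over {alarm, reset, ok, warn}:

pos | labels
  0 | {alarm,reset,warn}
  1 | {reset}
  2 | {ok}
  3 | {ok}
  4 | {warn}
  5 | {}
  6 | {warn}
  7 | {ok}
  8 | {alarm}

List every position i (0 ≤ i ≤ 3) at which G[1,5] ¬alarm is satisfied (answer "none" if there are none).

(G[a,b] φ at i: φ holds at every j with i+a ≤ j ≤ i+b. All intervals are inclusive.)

Evaluate at each i in [0,3]:
  i=0: ✓ (all of [1,5])
  i=1: ✓ (all of [2,6])
  i=2: ✓ (all of [3,7])
  i=3: ✗ (fails at j=8)

0, 1, 2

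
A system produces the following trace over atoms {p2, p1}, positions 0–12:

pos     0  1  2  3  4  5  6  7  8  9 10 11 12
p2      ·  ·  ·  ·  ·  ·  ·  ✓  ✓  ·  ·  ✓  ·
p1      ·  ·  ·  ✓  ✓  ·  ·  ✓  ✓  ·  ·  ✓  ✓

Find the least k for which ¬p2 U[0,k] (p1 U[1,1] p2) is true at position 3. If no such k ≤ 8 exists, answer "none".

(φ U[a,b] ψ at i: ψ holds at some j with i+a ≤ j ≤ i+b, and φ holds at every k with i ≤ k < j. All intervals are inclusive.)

Need earliest j ≥ 3 with (p1 U[1,1] p2), and ¬p2 at every k in [3,j-1].
  j=3: rhs fails.
  j=4: rhs fails.
  j=5: rhs fails.
  j=6: rhs fails.
  j=7: rhs holds; lhs holds on [3,6]. k = 4.

4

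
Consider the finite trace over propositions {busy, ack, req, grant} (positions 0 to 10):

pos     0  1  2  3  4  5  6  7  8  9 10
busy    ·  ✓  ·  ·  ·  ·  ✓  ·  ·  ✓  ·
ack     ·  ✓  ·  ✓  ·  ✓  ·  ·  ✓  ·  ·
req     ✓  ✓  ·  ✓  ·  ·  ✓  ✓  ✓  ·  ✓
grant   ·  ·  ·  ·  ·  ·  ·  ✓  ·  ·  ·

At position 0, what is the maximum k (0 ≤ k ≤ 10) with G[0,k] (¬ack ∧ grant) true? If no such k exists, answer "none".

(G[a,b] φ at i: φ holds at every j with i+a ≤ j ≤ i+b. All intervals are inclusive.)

(¬ack ∧ grant) must hold from j=0 onward; find where it first fails.
  j=0: fails → no k works.

none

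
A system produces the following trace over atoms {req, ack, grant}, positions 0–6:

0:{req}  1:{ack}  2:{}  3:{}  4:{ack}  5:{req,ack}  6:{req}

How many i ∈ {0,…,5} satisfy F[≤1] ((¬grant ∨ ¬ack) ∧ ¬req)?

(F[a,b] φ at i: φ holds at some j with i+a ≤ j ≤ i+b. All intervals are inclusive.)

Evaluate at each i in [0,5]:
  i=0: ✓ (witness j=1)
  i=1: ✓ (witness j=1)
  i=2: ✓ (witness j=2)
  i=3: ✓ (witness j=3)
  i=4: ✓ (witness j=4)
  i=5: ✗ (none in [5,6])
Positions where it holds: {0, 1, 2, 3, 4} → 5.

5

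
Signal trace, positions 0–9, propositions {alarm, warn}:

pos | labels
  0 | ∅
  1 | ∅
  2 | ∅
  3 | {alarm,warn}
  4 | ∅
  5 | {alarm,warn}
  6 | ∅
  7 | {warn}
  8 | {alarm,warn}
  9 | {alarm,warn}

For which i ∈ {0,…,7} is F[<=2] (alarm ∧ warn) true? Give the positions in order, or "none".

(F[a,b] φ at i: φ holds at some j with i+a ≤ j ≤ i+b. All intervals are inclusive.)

1, 2, 3, 4, 5, 6, 7

Evaluate at each i in [0,7]:
  i=0: ✗ (none in [0,2])
  i=1: ✓ (witness j=3)
  i=2: ✓ (witness j=3)
  i=3: ✓ (witness j=3)
  i=4: ✓ (witness j=5)
  i=5: ✓ (witness j=5)
  i=6: ✓ (witness j=8)
  i=7: ✓ (witness j=8)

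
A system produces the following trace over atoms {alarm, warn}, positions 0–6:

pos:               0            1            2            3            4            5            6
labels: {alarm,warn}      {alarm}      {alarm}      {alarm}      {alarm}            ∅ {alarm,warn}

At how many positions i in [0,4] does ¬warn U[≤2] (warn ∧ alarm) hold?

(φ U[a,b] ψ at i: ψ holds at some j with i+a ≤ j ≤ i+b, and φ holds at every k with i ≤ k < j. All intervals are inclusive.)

2

Evaluate at each i in [0,4]:
  i=0: ✓ (rhs at j=0)
  i=1: ✗ (no rhs in [1,3])
  i=2: ✗ (no rhs in [2,4])
  i=3: ✗ (no rhs in [3,5])
  i=4: ✓ (rhs at j=6; lhs holds on [4,5])
Positions where it holds: {0, 4} → 2.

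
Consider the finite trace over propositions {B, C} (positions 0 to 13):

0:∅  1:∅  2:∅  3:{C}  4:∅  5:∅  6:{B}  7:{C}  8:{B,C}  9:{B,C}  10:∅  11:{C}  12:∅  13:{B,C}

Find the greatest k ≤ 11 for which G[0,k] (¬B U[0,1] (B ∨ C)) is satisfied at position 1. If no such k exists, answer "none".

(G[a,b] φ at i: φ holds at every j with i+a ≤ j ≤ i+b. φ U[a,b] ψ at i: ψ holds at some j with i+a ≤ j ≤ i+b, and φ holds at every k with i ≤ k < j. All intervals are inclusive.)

none

(¬B U[0,1] (B ∨ C)) must hold from j=1 onward; find where it first fails.
  j=1: fails → no k works.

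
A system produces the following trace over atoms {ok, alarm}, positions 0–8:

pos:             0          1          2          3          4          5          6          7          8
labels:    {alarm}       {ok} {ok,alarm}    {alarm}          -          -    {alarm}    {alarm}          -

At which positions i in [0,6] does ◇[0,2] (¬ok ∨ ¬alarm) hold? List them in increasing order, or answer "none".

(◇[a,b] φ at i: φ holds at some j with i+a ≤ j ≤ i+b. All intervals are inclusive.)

0, 1, 2, 3, 4, 5, 6

Evaluate at each i in [0,6]:
  i=0: ✓ (witness j=0)
  i=1: ✓ (witness j=1)
  i=2: ✓ (witness j=3)
  i=3: ✓ (witness j=3)
  i=4: ✓ (witness j=4)
  i=5: ✓ (witness j=5)
  i=6: ✓ (witness j=6)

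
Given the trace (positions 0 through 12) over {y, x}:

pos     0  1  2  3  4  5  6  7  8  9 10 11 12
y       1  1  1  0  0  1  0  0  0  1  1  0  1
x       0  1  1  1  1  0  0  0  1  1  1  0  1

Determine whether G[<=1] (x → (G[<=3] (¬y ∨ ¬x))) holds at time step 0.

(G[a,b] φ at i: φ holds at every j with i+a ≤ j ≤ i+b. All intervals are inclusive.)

False

Check (x → (G[<=3] (¬y ∨ ¬x))) at every j in [0,1]:
  j=0: antecedent false → ✓
  j=1: antecedent true; consequent fails at 1 → ✗
Fails at j=1 → formula fails.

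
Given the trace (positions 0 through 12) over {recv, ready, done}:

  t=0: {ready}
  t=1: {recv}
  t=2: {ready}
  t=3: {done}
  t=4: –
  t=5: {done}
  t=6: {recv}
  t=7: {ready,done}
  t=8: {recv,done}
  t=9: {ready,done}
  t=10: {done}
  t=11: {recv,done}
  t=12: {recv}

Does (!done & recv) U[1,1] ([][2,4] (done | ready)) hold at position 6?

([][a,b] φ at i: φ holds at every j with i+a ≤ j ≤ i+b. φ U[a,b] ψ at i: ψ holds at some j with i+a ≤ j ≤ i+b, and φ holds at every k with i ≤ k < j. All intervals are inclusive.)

True

Need some j in [7,7] with [][2,4] (done | ready), and (!done & recv) at every k in [6,j-1].
  j=7: [][2,4] (done | ready) holds; (!done & recv) holds at every k in [6,6] → satisfied.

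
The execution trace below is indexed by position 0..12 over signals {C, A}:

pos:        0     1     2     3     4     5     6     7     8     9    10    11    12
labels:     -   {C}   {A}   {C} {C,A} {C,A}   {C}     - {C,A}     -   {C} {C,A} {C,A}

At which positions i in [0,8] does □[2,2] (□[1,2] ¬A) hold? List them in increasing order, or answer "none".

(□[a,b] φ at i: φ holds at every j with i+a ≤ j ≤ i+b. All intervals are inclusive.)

3, 6

Evaluate at each i in [0,8]:
  i=0: ✗ (fails at j=2)
  i=1: ✗ (fails at j=3)
  i=2: ✗ (fails at j=4)
  i=3: ✓ (all of [5,5])
  i=4: ✗ (fails at j=6)
  i=5: ✗ (fails at j=7)
  i=6: ✓ (all of [8,8])
  i=7: ✗ (fails at j=9)
  i=8: ✗ (fails at j=10)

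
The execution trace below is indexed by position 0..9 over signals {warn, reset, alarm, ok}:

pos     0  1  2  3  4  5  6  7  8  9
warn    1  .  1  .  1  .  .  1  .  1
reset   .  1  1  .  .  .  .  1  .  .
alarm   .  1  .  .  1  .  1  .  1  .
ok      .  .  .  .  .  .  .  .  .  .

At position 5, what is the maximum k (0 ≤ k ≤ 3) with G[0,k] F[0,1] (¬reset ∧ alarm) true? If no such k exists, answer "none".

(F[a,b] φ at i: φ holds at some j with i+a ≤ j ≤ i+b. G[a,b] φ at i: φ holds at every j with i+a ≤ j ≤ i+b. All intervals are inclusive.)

3

F[0,1] (¬reset ∧ alarm) must hold from j=5 onward; find where it first fails.
  j=5: holds
  j=6: holds
  j=7: holds
  j=8: holds
Holds through j=8; largest k = 3.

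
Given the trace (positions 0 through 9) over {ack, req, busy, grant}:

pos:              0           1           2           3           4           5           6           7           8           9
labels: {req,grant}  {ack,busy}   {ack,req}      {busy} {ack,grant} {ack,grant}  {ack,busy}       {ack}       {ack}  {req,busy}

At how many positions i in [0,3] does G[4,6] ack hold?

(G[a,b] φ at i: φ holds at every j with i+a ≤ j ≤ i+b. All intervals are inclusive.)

3

Evaluate at each i in [0,3]:
  i=0: ✓ (all of [4,6])
  i=1: ✓ (all of [5,7])
  i=2: ✓ (all of [6,8])
  i=3: ✗ (fails at j=9)
Positions where it holds: {0, 1, 2} → 3.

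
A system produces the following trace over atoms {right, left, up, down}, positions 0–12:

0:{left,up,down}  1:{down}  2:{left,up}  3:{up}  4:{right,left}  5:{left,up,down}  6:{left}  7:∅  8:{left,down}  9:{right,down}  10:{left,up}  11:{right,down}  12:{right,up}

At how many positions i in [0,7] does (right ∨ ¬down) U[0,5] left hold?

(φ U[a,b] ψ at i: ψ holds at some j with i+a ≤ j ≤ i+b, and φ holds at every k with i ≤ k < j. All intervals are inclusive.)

Evaluate at each i in [0,7]:
  i=0: ✓ (rhs at j=0)
  i=1: ✗ (lhs fails at k=1 before rhs at j=2)
  i=2: ✓ (rhs at j=2)
  i=3: ✓ (rhs at j=4; lhs holds on [3,3])
  i=4: ✓ (rhs at j=4)
  i=5: ✓ (rhs at j=5)
  i=6: ✓ (rhs at j=6)
  i=7: ✓ (rhs at j=8; lhs holds on [7,7])
Positions where it holds: {0, 2, 3, 4, 5, 6, 7} → 7.

7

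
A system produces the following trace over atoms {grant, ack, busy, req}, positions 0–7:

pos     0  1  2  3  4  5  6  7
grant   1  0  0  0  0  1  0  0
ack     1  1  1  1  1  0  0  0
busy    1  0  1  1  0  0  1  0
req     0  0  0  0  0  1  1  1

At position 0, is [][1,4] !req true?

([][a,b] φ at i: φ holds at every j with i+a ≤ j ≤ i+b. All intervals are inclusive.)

True

Check !req at every j in [1,4]:
  j=1: true
  j=2: true
  j=3: true
  j=4: true
All positions satisfy it → formula holds.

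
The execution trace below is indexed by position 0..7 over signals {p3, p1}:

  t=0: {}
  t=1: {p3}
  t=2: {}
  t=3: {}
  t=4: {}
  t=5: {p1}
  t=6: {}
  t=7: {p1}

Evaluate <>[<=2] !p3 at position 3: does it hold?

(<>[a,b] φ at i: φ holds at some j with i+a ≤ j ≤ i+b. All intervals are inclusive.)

Check !p3 at each j in [3,5]:
  j=3: true
  j=4: true
  j=5: true
Found at j=3 → formula holds.

Yes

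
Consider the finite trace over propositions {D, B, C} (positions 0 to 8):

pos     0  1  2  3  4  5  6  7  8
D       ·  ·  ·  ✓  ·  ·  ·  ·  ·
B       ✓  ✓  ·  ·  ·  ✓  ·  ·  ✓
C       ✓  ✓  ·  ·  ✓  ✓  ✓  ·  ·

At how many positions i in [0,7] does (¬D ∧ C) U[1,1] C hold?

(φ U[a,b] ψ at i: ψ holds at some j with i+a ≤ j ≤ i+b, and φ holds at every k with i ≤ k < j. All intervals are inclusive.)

Evaluate at each i in [0,7]:
  i=0: ✓ (rhs at j=1; lhs holds on [0,0])
  i=1: ✗ (no rhs in [2,2])
  i=2: ✗ (no rhs in [3,3])
  i=3: ✗ (lhs fails at k=3 before rhs at j=4)
  i=4: ✓ (rhs at j=5; lhs holds on [4,4])
  i=5: ✓ (rhs at j=6; lhs holds on [5,5])
  i=6: ✗ (no rhs in [7,7])
  i=7: ✗ (no rhs in [8,8])
Positions where it holds: {0, 4, 5} → 3.

3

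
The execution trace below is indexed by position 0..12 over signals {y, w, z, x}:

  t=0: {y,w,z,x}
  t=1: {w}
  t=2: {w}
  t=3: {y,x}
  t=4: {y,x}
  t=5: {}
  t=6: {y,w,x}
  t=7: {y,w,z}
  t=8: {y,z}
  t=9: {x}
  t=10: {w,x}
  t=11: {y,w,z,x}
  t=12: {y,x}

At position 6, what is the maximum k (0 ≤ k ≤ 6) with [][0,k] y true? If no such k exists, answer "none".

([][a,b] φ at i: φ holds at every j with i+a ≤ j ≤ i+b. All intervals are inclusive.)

y must hold from j=6 onward; find where it first fails.
  j=6: holds
  j=7: holds
  j=8: holds
  j=9: fails
Holds on [6,8], so largest k = 2.

2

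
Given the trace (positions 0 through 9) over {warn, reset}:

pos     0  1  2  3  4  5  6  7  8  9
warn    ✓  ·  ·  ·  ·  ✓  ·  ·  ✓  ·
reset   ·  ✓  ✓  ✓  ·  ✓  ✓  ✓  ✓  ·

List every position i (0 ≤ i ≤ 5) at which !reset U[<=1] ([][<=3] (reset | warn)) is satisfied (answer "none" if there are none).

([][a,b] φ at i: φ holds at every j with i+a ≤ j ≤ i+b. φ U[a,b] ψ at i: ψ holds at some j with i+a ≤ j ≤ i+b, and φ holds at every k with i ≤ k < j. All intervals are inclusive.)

Evaluate at each i in [0,5]:
  i=0: ✓ (rhs at j=0)
  i=1: ✗ (no rhs in [1,2])
  i=2: ✗ (no rhs in [2,3])
  i=3: ✗ (no rhs in [3,4])
  i=4: ✓ (rhs at j=5; lhs holds on [4,4])
  i=5: ✓ (rhs at j=5)

0, 4, 5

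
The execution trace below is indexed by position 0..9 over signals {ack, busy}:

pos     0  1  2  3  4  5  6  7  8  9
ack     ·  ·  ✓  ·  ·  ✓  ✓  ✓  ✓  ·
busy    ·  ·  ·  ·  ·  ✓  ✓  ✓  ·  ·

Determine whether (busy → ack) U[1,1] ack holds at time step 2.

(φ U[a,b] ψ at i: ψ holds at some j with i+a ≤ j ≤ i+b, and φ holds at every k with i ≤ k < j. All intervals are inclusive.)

Need some j in [3,3] with ack, and (busy → ack) at every k in [2,j-1].
  j=3: ack false.
No j in the window works → until fails.

False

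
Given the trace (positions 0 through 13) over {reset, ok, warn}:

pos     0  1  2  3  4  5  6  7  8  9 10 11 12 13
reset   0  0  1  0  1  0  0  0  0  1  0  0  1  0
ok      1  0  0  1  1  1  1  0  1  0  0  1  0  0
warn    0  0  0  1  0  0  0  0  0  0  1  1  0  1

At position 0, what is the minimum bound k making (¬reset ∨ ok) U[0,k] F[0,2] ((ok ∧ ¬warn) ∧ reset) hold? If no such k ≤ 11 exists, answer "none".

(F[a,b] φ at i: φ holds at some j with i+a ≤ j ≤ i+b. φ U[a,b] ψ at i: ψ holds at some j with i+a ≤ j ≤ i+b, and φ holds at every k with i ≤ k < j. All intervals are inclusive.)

Need earliest j ≥ 0 with F[0,2] ((ok ∧ ¬warn) ∧ reset), and (¬reset ∨ ok) at every k in [0,j-1].
  j=0: rhs fails.
  j=1: rhs fails.
  j=2: rhs holds; lhs holds on [0,1]. k = 2.

2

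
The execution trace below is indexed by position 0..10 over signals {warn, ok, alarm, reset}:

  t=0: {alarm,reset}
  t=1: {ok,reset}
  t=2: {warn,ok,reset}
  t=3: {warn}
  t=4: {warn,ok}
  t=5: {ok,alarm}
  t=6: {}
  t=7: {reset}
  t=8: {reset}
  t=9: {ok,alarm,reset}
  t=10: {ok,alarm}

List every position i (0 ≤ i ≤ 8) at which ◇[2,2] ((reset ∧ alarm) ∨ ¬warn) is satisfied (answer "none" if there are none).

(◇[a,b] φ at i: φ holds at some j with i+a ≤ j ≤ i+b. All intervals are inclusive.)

3, 4, 5, 6, 7, 8

Evaluate at each i in [0,8]:
  i=0: ✗ (none in [2,2])
  i=1: ✗ (none in [3,3])
  i=2: ✗ (none in [4,4])
  i=3: ✓ (witness j=5)
  i=4: ✓ (witness j=6)
  i=5: ✓ (witness j=7)
  i=6: ✓ (witness j=8)
  i=7: ✓ (witness j=9)
  i=8: ✓ (witness j=10)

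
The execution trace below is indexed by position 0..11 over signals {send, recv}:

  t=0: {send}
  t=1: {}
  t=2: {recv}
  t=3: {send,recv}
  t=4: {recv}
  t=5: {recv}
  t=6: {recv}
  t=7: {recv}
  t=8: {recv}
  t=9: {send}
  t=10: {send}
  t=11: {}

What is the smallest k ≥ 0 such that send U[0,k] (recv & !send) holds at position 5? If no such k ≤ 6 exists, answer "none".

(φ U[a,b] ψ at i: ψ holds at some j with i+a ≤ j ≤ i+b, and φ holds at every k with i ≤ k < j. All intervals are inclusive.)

0

Need earliest j ≥ 5 with (recv & !send), and send at every k in [5,j-1].
  j=5: rhs holds (empty prefix). k = 0.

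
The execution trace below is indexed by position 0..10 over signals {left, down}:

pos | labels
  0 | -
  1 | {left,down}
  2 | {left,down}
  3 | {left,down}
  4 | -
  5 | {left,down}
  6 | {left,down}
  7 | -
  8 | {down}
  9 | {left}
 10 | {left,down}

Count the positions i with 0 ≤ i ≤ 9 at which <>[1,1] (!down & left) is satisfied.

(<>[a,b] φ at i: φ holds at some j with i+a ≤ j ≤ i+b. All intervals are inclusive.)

Evaluate at each i in [0,9]:
  i=0: ✗ (none in [1,1])
  i=1: ✗ (none in [2,2])
  i=2: ✗ (none in [3,3])
  i=3: ✗ (none in [4,4])
  i=4: ✗ (none in [5,5])
  i=5: ✗ (none in [6,6])
  i=6: ✗ (none in [7,7])
  i=7: ✗ (none in [8,8])
  i=8: ✓ (witness j=9)
  i=9: ✗ (none in [10,10])
Positions where it holds: {8} → 1.

1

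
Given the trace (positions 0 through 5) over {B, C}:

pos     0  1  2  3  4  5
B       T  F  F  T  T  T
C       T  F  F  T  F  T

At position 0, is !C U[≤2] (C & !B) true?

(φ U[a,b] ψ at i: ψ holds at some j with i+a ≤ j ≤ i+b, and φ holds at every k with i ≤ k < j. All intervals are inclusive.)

Need some j in [0,2] with (C & !B), and !C at every k in [0,j-1].
  j=0: (C & !B) false.
  j=1: (C & !B) false.
  j=2: (C & !B) false.
No j in the window works → until fails.

Does not hold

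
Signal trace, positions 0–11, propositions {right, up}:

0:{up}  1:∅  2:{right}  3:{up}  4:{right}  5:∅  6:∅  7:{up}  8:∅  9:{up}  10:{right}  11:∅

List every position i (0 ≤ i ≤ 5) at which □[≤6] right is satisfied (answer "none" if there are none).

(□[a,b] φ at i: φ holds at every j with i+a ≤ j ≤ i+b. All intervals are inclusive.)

none

Evaluate at each i in [0,5]:
  i=0: ✗ (fails at j=0)
  i=1: ✗ (fails at j=1)
  i=2: ✗ (fails at j=3)
  i=3: ✗ (fails at j=3)
  i=4: ✗ (fails at j=5)
  i=5: ✗ (fails at j=5)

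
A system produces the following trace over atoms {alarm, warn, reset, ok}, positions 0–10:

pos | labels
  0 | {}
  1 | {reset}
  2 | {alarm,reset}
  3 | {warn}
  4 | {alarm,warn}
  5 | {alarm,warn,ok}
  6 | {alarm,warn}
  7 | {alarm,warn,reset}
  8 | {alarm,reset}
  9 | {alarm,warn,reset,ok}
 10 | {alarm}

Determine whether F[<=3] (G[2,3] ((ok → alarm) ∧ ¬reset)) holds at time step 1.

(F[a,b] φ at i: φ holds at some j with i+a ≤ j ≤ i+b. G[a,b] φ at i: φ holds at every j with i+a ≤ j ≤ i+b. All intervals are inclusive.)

True

Check G[2,3] ((ok → alarm) ∧ ¬reset) at each j in [1,4]:
  j=1: holds on [3,4]
  j=2: holds on [4,5]
  j=3: holds on [5,6]
  j=4: fails at 7
Found at j=1 → formula holds.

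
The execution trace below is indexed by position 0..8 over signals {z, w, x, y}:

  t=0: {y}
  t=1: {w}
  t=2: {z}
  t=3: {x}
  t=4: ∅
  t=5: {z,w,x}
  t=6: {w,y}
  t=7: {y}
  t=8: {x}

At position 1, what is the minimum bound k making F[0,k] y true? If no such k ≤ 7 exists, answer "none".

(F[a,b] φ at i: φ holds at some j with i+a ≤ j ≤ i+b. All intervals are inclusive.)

Scan j = 1,2,… for y:
  j=1: fails
  j=2: fails
  j=3: fails
  j=4: fails
  j=5: fails
  j=6: holds
First hit at j=6, so smallest k = 6-1 = 5.

5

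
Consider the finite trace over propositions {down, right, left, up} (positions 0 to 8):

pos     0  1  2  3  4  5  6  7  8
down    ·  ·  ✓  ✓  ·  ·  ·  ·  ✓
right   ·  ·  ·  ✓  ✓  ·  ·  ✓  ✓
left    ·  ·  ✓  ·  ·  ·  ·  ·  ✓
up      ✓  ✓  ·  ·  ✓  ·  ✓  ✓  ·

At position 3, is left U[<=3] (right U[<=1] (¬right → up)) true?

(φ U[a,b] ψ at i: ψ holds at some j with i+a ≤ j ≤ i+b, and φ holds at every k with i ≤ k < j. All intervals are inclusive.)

Need some j in [3,6] with (right U[<=1] (¬right → up)), and left at every k in [3,j-1].
  j=3: (right U[<=1] (¬right → up)) holds; no prefix to check → satisfied.

Yes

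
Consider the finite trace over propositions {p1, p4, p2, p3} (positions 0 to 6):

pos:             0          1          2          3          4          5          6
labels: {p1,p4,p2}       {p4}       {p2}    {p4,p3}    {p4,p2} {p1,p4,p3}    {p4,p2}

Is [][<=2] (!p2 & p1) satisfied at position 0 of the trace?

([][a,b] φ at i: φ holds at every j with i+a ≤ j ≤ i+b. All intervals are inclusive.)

Check (!p2 & p1) at every j in [0,2]:
  j=0: false
  j=1: false
  j=2: false
Fails at j=0 → formula fails.

No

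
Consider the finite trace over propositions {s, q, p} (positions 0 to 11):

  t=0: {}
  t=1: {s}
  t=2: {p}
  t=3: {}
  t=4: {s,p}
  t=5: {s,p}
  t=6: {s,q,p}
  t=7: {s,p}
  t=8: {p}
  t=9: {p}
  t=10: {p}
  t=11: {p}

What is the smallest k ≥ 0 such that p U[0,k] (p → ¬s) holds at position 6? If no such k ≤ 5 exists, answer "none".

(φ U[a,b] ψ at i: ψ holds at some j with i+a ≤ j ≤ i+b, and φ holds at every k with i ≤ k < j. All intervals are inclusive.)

2

Need earliest j ≥ 6 with (p → ¬s), and p at every k in [6,j-1].
  j=6: rhs fails.
  j=7: rhs fails.
  j=8: rhs holds; lhs holds on [6,7]. k = 2.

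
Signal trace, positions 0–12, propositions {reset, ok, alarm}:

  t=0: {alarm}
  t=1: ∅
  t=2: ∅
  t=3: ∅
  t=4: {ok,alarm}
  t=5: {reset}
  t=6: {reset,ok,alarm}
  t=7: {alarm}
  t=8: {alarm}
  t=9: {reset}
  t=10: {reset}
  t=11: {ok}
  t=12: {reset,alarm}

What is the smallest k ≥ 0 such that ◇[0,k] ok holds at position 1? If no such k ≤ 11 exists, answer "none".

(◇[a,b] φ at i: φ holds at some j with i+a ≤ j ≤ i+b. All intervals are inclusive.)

Scan j = 1,2,… for ok:
  j=1: fails
  j=2: fails
  j=3: fails
  j=4: holds
First hit at j=4, so smallest k = 4-1 = 3.

3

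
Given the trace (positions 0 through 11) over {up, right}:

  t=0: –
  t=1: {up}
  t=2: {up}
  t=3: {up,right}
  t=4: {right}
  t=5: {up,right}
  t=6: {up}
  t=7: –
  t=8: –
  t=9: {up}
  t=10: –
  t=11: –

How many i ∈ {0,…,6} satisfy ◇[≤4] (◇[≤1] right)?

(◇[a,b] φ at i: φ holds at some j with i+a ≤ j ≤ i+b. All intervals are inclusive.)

Evaluate at each i in [0,6]:
  i=0: ✓ (witness j=2)
  i=1: ✓ (witness j=2)
  i=2: ✓ (witness j=2)
  i=3: ✓ (witness j=3)
  i=4: ✓ (witness j=4)
  i=5: ✓ (witness j=5)
  i=6: ✗ (none in [6,10])
Positions where it holds: {0, 1, 2, 3, 4, 5} → 6.

6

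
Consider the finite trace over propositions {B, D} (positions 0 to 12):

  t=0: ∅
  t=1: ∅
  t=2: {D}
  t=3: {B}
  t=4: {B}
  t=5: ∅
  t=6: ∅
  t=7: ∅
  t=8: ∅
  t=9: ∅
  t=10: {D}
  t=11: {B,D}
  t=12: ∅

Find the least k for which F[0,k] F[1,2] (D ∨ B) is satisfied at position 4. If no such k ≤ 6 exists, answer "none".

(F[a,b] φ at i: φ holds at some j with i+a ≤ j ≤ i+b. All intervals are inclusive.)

4

Scan j = 4,5,… for F[1,2] (D ∨ B):
  j=4: fails
  j=5: fails
  j=6: fails
  j=7: fails
  j=8: holds
First hit at j=8, so smallest k = 8-4 = 4.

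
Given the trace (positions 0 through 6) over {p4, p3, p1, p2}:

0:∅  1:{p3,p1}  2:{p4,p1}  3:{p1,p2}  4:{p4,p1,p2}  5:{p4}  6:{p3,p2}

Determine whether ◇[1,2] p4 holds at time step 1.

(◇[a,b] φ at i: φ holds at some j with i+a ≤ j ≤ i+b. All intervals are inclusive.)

Check p4 at each j in [2,3]:
  j=2: true
  j=3: false
Found at j=2 → formula holds.

Holds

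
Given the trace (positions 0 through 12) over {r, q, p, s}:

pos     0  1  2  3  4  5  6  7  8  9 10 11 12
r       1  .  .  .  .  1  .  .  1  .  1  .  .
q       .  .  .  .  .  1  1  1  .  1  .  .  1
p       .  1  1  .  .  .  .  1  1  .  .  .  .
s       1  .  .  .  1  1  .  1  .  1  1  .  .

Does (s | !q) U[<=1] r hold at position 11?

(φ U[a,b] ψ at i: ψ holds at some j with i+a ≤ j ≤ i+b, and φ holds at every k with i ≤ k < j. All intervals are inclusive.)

Need some j in [11,12] with r, and (s | !q) at every k in [11,j-1].
  j=11: r false.
  j=12: r false.
No j in the window works → until fails.

False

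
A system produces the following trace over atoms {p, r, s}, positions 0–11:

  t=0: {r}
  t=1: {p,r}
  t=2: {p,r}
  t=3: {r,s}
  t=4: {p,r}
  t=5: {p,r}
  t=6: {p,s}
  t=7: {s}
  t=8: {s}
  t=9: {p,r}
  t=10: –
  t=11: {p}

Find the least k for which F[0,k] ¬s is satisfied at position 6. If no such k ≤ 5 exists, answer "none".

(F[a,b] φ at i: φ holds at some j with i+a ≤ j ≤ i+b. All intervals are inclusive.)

Scan j = 6,7,… for ¬s:
  j=6: fails
  j=7: fails
  j=8: fails
  j=9: holds
First hit at j=9, so smallest k = 9-6 = 3.

3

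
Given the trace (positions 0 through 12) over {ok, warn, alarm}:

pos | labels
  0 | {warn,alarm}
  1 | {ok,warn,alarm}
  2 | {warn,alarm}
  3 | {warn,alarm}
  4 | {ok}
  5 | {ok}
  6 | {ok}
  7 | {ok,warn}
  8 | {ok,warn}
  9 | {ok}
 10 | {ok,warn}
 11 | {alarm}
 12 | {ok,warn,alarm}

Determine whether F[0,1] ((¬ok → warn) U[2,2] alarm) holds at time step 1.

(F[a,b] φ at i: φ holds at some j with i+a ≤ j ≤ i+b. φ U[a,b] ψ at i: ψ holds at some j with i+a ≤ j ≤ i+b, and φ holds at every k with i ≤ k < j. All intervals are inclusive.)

Holds

Check ((¬ok → warn) U[2,2] alarm) at each j in [1,2]:
  j=1: holds
  j=2: fails
Found at j=1 → formula holds.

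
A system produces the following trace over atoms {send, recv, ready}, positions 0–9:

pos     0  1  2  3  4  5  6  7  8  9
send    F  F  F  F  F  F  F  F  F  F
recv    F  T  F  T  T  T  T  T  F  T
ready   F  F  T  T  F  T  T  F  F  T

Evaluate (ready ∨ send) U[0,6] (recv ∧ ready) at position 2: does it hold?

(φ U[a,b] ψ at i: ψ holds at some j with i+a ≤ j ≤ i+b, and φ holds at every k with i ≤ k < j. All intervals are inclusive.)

Need some j in [2,8] with (recv ∧ ready), and (ready ∨ send) at every k in [2,j-1].
  j=2: (recv ∧ ready) false.
  j=3: (recv ∧ ready) holds; (ready ∨ send) holds at every k in [2,2] → satisfied.

Holds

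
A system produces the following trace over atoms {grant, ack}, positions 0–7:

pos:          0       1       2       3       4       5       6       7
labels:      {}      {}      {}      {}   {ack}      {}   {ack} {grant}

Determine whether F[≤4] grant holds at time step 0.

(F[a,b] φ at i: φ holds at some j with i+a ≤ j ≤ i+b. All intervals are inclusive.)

Check grant at each j in [0,4]:
  j=0: false
  j=1: false
  j=2: false
  j=3: false
  j=4: false
No position in the window satisfies it → formula fails.

Does not hold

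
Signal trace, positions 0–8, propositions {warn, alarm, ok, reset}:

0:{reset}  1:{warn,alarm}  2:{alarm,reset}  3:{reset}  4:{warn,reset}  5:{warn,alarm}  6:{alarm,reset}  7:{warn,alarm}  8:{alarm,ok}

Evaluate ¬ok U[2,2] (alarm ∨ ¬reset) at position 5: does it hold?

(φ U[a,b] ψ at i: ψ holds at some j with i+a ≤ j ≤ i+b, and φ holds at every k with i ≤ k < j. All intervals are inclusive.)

Yes

Need some j in [7,7] with (alarm ∨ ¬reset), and ¬ok at every k in [5,j-1].
  j=7: (alarm ∨ ¬reset) holds; ¬ok holds at every k in [5,6] → satisfied.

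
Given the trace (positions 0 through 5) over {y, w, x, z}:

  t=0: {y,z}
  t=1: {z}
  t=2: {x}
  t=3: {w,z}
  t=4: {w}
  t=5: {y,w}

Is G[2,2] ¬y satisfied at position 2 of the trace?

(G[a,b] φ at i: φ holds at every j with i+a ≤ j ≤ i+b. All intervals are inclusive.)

True

Check ¬y at every j in [4,4]:
  j=4: true
All positions satisfy it → formula holds.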